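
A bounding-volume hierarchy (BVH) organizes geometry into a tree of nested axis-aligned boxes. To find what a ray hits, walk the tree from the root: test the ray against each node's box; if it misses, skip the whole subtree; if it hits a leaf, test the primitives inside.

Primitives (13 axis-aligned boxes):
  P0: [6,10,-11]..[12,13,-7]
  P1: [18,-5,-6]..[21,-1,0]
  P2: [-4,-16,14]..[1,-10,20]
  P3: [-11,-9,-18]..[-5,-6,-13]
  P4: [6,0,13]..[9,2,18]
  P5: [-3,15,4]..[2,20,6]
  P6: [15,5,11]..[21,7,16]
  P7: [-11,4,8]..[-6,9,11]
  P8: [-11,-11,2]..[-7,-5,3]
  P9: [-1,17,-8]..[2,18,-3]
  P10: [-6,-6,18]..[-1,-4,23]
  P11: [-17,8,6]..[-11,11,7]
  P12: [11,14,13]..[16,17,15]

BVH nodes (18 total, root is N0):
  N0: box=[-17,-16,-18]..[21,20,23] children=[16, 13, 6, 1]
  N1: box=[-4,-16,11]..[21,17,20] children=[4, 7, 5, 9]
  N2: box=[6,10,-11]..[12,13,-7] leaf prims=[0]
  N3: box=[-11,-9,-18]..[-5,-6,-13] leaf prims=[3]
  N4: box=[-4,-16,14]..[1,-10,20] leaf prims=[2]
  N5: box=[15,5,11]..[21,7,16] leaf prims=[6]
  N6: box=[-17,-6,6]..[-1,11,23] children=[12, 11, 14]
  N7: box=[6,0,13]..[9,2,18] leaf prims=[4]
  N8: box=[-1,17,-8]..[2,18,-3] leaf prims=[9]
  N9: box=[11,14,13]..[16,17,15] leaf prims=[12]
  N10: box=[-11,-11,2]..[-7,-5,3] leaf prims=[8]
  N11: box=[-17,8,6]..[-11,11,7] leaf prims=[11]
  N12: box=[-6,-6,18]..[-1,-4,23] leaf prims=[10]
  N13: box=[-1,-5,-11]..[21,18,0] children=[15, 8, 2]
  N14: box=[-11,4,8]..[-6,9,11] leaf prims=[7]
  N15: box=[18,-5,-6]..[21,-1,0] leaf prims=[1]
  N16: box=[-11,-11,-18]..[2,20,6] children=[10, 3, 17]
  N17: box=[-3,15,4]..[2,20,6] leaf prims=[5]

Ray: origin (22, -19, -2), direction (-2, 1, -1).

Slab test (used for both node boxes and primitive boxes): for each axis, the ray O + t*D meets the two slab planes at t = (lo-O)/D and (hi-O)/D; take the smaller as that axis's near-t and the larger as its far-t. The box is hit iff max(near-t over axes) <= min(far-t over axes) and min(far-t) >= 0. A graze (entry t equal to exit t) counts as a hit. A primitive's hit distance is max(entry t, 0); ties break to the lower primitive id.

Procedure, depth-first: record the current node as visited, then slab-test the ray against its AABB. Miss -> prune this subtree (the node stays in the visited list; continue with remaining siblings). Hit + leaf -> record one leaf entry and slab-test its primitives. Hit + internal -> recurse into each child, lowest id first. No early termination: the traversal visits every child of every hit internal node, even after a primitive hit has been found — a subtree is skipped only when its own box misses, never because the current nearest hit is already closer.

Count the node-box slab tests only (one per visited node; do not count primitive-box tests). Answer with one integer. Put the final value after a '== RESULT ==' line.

Traverse from the root:
N0 x:[1/2,39/2] y:[3,39] z:[-25,16] -> hit [3,16], descend [1, 6, 13, 16]
  N1 x:[1/2,13] y:[3,36] z:[-22,-13] -> miss, prune
  N6 x:[23/2,39/2] y:[13,30] z:[-25,-8] -> miss, prune
  N13 x:[1/2,23/2] y:[14,37] z:[-2,9] -> miss, prune
  N16 x:[10,33/2] y:[8,39] z:[-8,16] -> hit [10,16], descend [3, 10, 17]
    N3 x:[27/2,33/2] y:[10,13] z:[11,16] -> miss, prune
    N10 x:[29/2,33/2] y:[8,14] z:[-5,-4] -> miss, prune
    N17 x:[10,25/2] y:[34,39] z:[-8,-6] -> miss, prune

Summary -> nodes [0, 1, 6, 13, 16, 3, 10, 17]; box-tests=8; leaf-entries=0; first=miss

== RESULT ==
8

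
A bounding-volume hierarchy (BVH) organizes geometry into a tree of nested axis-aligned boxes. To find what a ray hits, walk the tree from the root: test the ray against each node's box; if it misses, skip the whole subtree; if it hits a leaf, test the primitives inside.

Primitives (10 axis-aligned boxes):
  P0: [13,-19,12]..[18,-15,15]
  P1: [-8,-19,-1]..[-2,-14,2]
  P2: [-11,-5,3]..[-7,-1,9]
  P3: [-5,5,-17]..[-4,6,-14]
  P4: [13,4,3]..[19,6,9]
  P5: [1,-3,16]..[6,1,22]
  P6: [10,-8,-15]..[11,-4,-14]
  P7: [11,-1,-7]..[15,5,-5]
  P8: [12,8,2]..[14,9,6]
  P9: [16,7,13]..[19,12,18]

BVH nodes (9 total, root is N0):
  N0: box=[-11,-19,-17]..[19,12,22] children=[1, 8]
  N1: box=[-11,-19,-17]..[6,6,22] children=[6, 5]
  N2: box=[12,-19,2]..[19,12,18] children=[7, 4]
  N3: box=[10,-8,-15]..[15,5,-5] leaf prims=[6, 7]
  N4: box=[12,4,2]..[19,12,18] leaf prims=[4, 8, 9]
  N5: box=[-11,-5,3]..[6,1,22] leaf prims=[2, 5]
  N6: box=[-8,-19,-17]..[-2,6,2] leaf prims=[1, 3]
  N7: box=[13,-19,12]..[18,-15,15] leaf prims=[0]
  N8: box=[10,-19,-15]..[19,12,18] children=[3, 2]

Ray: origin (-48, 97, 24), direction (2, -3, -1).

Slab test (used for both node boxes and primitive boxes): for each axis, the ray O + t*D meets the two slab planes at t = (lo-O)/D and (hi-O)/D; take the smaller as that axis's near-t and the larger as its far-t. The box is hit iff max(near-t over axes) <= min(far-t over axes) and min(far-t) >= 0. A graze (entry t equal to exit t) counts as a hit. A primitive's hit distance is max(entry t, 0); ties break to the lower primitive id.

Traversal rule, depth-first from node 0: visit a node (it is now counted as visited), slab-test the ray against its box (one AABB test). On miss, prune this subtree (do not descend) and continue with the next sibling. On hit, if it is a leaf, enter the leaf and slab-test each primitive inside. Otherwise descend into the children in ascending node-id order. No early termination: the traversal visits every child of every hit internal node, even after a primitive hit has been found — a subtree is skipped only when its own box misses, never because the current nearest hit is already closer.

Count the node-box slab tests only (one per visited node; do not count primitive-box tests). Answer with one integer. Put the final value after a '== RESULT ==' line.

Trace the traversal:
N0 x:[37/2,67/2] y:[85/3,116/3] z:[2,41] -> hit [85/3,67/2], descend [1, 8]
  N1 x:[37/2,27] y:[91/3,116/3] z:[2,41] -> miss, prune
  N8 x:[29,67/2] y:[85/3,116/3] z:[6,39] -> hit [29,67/2], descend [2, 3]
    N2 x:[30,67/2] y:[85/3,116/3] z:[6,22] -> miss, prune
    N3 x:[29,63/2] y:[92/3,35] z:[29,39] -> hit [92/3,63/2] leaf, test {P6(miss), P7@t=92/3}

order=[0, 1, 8, 2, 3]  |boxes|=5  |leaves|=1  hit=P7

== RESULT ==
5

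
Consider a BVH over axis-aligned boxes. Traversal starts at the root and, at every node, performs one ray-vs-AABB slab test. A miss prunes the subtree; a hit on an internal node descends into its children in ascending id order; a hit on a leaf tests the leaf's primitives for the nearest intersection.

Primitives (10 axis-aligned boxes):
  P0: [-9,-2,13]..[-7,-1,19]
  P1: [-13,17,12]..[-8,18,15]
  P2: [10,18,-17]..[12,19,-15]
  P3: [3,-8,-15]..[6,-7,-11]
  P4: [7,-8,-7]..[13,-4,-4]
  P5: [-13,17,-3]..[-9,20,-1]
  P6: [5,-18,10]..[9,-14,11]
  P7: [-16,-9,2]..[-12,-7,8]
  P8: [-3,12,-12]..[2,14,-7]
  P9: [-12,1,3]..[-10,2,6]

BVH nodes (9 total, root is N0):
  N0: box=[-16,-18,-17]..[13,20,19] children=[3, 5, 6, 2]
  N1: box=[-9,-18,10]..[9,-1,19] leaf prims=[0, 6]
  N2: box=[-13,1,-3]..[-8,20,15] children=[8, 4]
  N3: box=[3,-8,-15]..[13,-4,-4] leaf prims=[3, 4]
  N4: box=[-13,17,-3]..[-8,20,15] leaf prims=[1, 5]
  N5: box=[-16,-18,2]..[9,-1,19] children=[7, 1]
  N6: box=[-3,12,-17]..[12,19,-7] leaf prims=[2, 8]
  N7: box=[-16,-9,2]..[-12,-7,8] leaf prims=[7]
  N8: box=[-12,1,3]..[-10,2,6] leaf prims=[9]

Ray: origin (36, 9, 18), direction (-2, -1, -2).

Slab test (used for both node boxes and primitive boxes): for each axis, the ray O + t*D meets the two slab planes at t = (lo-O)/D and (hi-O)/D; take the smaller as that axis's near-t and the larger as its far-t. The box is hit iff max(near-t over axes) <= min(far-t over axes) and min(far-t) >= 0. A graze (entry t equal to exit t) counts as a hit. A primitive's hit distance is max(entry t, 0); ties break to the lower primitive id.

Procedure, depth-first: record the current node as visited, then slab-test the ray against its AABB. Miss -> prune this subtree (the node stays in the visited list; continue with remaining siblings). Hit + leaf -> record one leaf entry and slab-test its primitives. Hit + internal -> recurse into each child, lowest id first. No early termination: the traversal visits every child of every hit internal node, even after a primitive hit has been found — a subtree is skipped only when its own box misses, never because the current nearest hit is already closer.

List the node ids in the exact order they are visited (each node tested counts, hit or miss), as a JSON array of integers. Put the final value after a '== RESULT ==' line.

Traverse from the root:
N0 x:[23/2,26] y:[-11,27] z:[-1/2,35/2] -> hit [23/2,35/2], descend [2, 3, 5, 6]
  N2 x:[22,49/2] y:[-11,8] z:[3/2,21/2] -> miss, prune
  N3 x:[23/2,33/2] y:[13,17] z:[11,33/2] -> hit [13,33/2] leaf, test {P3@t=16, P4(miss)}
  N5 x:[27/2,26] y:[10,27] z:[-1/2,8] -> miss, prune
  N6 x:[12,39/2] y:[-10,-3] z:[25/2,35/2] -> miss, prune

Visited [0, 2, 3, 5, 6]. Tests: 5 box, 1 leaf. Nearest: P3.

== RESULT ==
[0, 2, 3, 5, 6]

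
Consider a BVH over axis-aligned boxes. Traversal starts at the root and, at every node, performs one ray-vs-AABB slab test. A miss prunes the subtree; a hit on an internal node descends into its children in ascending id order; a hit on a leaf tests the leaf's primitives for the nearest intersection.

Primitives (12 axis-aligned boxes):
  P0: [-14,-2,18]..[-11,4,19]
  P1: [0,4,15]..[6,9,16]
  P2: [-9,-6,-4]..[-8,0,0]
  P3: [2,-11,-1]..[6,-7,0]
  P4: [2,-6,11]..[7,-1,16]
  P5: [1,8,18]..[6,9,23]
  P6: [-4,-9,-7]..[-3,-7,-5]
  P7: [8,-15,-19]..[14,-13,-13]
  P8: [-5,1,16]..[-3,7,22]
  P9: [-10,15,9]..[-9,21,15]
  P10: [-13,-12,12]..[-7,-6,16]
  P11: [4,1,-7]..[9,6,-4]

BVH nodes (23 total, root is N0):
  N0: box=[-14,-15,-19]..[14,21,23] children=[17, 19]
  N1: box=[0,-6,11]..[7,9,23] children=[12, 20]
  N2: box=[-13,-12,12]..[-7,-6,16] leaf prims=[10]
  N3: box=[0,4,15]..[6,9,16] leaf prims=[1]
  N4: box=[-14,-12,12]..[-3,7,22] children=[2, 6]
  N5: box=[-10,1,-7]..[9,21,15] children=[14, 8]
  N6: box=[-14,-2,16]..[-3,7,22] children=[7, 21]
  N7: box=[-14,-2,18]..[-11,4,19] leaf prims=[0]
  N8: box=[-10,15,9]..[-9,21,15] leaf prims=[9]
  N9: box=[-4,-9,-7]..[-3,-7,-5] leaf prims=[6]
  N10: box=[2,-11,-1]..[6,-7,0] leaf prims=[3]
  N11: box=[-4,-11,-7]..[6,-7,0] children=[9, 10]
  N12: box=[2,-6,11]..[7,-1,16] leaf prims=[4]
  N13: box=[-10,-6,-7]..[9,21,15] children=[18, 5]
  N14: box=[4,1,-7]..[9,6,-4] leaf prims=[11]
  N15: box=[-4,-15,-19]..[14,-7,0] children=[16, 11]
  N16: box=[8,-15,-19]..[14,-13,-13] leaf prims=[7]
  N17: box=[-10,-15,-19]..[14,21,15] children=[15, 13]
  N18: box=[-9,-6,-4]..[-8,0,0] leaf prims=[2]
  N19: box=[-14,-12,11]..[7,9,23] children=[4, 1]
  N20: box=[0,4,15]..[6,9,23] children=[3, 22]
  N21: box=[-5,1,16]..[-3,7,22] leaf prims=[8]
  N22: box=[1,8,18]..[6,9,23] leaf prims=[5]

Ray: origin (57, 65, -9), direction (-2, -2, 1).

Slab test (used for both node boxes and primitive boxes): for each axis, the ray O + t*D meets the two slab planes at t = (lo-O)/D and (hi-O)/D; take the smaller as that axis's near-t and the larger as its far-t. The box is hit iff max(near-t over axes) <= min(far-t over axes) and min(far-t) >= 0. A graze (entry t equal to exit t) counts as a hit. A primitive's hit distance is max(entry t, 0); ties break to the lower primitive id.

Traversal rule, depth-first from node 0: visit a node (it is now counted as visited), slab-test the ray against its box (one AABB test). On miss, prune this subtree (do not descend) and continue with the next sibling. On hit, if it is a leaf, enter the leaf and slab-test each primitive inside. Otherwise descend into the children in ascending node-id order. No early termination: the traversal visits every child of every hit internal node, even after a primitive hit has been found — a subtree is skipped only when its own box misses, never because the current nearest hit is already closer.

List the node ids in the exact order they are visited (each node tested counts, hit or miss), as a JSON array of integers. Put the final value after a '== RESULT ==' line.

Walk:
N0 x:[43/2,71/2] y:[22,40] z:[-10,32] -> hit [22,32], descend [17, 19]
  N17 x:[43/2,67/2] y:[22,40] z:[-10,24] -> hit [22,24], descend [13, 15]
    N13 x:[24,67/2] y:[22,71/2] z:[2,24] -> hit [24,24], descend [5, 18]
      N5 x:[24,67/2] y:[22,32] z:[2,24] -> hit [24,24], descend [8, 14]
        N8 x:[33,67/2] y:[22,25] z:[18,24] -> miss, prune
        N14 x:[24,53/2] y:[59/2,32] z:[2,5] -> miss, prune
      N18 x:[65/2,33] y:[65/2,71/2] z:[5,9] -> miss, prune
    N15 x:[43/2,61/2] y:[36,40] z:[-10,9] -> miss, prune
  N19 x:[25,71/2] y:[28,77/2] z:[20,32] -> hit [28,32], descend [1, 4]
    N1 x:[25,57/2] y:[28,71/2] z:[20,32] -> hit [28,57/2], descend [12, 20]
      N12 x:[25,55/2] y:[33,71/2] z:[20,25] -> miss, prune
      N20 x:[51/2,57/2] y:[28,61/2] z:[24,32] -> hit [28,57/2], descend [3, 22]
        N3 x:[51/2,57/2] y:[28,61/2] z:[24,25] -> miss, prune
        N22 x:[51/2,28] y:[28,57/2] z:[27,32] -> hit [28,28] leaf, test {P5@t=28}
    N4 x:[30,71/2] y:[29,77/2] z:[21,31] -> hit [30,31], descend [2, 6]
      N2 x:[32,35] y:[71/2,77/2] z:[21,25] -> miss, prune
      N6 x:[30,71/2] y:[29,67/2] z:[25,31] -> hit [30,31], descend [7, 21]
        N7 x:[34,71/2] y:[61/2,67/2] z:[27,28] -> miss, prune
        N21 x:[30,31] y:[29,32] z:[25,31] -> hit [30,31] leaf, test {P8@t=30}

Summary -> nodes [0, 17, 13, 5, 8, 14, 18, 15, 19, 1, 12, 20, 3, 22, 4, 2, 6, 7, 21]; box-tests=19; leaf-entries=2; first=P5

== RESULT ==
[0, 17, 13, 5, 8, 14, 18, 15, 19, 1, 12, 20, 3, 22, 4, 2, 6, 7, 21]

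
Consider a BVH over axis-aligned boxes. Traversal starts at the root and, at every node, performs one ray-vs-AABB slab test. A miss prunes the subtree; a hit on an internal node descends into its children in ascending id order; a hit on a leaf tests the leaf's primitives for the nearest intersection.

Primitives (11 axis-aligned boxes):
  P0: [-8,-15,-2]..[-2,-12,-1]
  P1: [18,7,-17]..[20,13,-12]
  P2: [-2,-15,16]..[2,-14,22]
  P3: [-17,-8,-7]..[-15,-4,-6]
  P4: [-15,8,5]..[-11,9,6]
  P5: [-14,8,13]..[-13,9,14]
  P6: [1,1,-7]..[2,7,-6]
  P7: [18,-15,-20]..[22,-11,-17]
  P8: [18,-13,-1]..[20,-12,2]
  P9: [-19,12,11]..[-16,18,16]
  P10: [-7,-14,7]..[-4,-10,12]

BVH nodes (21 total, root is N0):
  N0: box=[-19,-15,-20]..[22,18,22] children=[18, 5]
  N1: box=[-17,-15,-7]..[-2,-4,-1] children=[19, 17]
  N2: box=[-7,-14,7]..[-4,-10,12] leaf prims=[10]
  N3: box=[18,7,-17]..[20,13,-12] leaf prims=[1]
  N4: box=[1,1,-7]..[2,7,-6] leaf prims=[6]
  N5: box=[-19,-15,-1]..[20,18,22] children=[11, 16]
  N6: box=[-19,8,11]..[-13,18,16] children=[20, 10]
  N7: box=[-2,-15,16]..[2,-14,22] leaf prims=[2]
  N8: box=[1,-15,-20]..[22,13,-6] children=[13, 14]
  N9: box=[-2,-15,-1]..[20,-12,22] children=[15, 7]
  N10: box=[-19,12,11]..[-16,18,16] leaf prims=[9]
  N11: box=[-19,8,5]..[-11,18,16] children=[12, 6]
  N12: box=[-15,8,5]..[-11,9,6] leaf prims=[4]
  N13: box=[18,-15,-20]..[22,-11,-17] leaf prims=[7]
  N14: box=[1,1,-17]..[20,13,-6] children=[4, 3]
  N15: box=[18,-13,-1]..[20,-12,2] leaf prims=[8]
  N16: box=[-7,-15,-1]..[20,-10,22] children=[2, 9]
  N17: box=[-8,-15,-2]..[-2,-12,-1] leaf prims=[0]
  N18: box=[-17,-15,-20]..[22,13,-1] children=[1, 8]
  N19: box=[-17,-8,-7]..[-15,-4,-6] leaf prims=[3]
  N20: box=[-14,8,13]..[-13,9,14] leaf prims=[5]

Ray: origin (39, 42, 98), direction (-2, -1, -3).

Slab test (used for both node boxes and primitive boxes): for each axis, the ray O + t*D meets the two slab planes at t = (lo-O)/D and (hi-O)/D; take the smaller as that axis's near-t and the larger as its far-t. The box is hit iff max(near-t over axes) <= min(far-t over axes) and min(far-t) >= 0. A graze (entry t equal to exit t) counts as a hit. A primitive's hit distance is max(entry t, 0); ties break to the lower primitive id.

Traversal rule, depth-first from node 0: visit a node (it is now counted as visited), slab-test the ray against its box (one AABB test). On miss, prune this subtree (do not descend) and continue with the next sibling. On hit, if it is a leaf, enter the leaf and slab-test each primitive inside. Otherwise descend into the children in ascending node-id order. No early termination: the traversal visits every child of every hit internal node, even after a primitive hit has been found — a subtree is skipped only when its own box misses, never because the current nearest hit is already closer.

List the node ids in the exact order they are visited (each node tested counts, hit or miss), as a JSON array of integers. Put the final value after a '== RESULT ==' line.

Trace the traversal:
N0 x:[17/2,29] y:[24,57] z:[76/3,118/3] -> hit [76/3,29], descend [5, 18]
  N5 x:[19/2,29] y:[24,57] z:[76/3,33] -> hit [76/3,29], descend [11, 16]
    N11 x:[25,29] y:[24,34] z:[82/3,31] -> hit [82/3,29], descend [6, 12]
      N6 x:[26,29] y:[24,34] z:[82/3,29] -> hit [82/3,29], descend [10, 20]
        N10 x:[55/2,29] y:[24,30] z:[82/3,29] -> hit [55/2,29] leaf, test {P9@t=55/2}
        N20 x:[26,53/2] y:[33,34] z:[28,85/3] -> miss, prune
      N12 x:[25,27] y:[33,34] z:[92/3,31] -> miss, prune
    N16 x:[19/2,23] y:[52,57] z:[76/3,33] -> miss, prune
  N18 x:[17/2,28] y:[29,57] z:[33,118/3] -> miss, prune

order=[0, 5, 11, 6, 10, 20, 12, 16, 18]  |boxes|=9  |leaves|=1  hit=P9

== RESULT ==
[0, 5, 11, 6, 10, 20, 12, 16, 18]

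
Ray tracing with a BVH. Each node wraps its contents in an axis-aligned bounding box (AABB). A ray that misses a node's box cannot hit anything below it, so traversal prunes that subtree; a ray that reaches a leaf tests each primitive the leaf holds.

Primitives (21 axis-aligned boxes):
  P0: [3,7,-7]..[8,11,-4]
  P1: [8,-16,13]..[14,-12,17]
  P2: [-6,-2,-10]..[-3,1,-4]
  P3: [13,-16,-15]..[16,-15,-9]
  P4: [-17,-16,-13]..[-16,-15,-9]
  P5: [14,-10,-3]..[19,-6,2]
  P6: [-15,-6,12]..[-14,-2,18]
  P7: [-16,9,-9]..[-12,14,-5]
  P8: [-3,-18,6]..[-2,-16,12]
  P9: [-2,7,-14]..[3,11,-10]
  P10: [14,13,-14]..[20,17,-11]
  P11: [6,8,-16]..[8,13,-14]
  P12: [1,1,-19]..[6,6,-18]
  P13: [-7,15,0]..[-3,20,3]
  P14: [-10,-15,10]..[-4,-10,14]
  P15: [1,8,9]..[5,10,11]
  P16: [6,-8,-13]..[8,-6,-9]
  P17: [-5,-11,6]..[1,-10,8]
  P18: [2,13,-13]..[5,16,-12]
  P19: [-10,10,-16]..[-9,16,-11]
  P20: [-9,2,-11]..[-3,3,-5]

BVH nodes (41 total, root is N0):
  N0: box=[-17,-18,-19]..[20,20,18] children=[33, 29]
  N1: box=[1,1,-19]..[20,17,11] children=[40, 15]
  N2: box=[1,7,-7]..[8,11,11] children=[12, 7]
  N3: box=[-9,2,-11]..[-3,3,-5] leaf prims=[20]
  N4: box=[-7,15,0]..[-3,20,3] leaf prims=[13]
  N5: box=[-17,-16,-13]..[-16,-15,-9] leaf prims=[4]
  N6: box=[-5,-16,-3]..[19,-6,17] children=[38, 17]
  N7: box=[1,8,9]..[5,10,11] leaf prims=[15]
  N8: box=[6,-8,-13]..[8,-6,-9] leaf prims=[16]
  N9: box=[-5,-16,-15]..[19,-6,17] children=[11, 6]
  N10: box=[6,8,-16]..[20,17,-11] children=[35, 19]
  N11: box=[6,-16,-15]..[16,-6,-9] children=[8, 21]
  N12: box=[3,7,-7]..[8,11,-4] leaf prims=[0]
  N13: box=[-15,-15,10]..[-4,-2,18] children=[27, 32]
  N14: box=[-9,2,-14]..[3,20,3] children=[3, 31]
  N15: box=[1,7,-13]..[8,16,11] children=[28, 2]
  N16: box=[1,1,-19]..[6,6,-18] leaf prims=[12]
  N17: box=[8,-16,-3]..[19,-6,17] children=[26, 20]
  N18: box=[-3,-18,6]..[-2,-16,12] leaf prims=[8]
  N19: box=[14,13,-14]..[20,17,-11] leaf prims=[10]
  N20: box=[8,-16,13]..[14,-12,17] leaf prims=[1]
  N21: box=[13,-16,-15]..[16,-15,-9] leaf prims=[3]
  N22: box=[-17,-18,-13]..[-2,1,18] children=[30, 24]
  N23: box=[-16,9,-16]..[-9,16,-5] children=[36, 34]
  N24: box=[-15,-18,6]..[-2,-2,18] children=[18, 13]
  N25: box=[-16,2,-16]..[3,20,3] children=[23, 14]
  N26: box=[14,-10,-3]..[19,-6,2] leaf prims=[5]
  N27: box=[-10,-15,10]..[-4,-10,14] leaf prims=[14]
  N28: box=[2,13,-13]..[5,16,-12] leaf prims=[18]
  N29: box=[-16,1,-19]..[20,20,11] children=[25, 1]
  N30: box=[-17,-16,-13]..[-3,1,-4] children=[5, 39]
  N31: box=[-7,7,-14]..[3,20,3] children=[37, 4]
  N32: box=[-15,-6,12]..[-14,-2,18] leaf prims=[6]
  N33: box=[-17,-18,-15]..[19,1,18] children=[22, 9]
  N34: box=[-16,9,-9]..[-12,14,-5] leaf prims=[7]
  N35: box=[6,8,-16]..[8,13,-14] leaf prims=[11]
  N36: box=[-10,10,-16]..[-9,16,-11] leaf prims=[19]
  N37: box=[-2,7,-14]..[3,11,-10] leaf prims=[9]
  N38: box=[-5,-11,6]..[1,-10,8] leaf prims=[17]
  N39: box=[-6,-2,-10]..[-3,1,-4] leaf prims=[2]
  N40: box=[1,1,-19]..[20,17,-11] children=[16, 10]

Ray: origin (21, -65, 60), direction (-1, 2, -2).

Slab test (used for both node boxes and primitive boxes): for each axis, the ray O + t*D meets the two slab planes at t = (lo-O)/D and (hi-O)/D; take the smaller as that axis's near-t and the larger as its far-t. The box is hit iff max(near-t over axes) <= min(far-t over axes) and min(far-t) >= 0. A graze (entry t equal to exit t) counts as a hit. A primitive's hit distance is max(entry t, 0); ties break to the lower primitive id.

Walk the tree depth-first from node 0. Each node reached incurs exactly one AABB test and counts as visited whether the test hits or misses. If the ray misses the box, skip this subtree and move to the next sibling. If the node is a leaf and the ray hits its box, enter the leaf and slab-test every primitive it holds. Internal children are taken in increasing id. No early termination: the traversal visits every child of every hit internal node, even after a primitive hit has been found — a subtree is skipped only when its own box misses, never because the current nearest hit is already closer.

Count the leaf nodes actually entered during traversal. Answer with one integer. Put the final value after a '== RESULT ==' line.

Trace the traversal:
N0 x:[1,38] y:[47/2,85/2] z:[21,79/2] -> hit [47/2,38], descend [29, 33]
  N29 x:[1,37] y:[33,85/2] z:[49/2,79/2] -> hit [33,37], descend [1, 25]
    N1 x:[1,20] y:[33,41] z:[49/2,79/2] -> miss, prune
    N25 x:[18,37] y:[67/2,85/2] z:[57/2,38] -> hit [67/2,37], descend [14, 23]
      N14 x:[18,30] y:[67/2,85/2] z:[57/2,37] -> miss, prune
      N23 x:[30,37] y:[37,81/2] z:[65/2,38] -> hit [37,37], descend [34, 36]
        N34 x:[33,37] y:[37,79/2] z:[65/2,69/2] -> miss, prune
        N36 x:[30,31] y:[75/2,81/2] z:[71/2,38] -> miss, prune
  N33 x:[2,38] y:[47/2,33] z:[21,75/2] -> hit [47/2,33], descend [9, 22]
    N9 x:[2,26] y:[49/2,59/2] z:[43/2,75/2] -> hit [49/2,26], descend [6, 11]
      N6 x:[2,26] y:[49/2,59/2] z:[43/2,63/2] -> hit [49/2,26], descend [17, 38]
        N17 x:[2,13] y:[49/2,59/2] z:[43/2,63/2] -> miss, prune
        N38 x:[20,26] y:[27,55/2] z:[26,27] -> miss, prune
      N11 x:[5,15] y:[49/2,59/2] z:[69/2,75/2] -> miss, prune
    N22 x:[23,38] y:[47/2,33] z:[21,73/2] -> hit [47/2,33], descend [24, 30]
      N24 x:[23,36] y:[47/2,63/2] z:[21,27] -> hit [47/2,27], descend [13, 18]
        N13 x:[25,36] y:[25,63/2] z:[21,25] -> hit [25,25], descend [27, 32]
          N27 x:[25,31] y:[25,55/2] z:[23,25] -> hit [25,25] leaf, test {P14@t=25}
          N32 x:[35,36] y:[59/2,63/2] z:[21,24] -> miss, prune
        N18 x:[23,24] y:[47/2,49/2] z:[24,27] -> hit [24,24] leaf, test {P8@t=24}
      N30 x:[24,38] y:[49/2,33] z:[32,73/2] -> hit [32,33], descend [5, 39]
        N5 x:[37,38] y:[49/2,25] z:[69/2,73/2] -> miss, prune
        N39 x:[24,27] y:[63/2,33] z:[32,35] -> miss, prune

Visited [0, 29, 1, 25, 14, 23, 34, 36, 33, 9, 6, 17, 38, 11, 22, 24, 13, 27, 32, 18, 30, 5, 39]. Tests: 23 box, 2 leaf. Nearest: P8.

== RESULT ==
2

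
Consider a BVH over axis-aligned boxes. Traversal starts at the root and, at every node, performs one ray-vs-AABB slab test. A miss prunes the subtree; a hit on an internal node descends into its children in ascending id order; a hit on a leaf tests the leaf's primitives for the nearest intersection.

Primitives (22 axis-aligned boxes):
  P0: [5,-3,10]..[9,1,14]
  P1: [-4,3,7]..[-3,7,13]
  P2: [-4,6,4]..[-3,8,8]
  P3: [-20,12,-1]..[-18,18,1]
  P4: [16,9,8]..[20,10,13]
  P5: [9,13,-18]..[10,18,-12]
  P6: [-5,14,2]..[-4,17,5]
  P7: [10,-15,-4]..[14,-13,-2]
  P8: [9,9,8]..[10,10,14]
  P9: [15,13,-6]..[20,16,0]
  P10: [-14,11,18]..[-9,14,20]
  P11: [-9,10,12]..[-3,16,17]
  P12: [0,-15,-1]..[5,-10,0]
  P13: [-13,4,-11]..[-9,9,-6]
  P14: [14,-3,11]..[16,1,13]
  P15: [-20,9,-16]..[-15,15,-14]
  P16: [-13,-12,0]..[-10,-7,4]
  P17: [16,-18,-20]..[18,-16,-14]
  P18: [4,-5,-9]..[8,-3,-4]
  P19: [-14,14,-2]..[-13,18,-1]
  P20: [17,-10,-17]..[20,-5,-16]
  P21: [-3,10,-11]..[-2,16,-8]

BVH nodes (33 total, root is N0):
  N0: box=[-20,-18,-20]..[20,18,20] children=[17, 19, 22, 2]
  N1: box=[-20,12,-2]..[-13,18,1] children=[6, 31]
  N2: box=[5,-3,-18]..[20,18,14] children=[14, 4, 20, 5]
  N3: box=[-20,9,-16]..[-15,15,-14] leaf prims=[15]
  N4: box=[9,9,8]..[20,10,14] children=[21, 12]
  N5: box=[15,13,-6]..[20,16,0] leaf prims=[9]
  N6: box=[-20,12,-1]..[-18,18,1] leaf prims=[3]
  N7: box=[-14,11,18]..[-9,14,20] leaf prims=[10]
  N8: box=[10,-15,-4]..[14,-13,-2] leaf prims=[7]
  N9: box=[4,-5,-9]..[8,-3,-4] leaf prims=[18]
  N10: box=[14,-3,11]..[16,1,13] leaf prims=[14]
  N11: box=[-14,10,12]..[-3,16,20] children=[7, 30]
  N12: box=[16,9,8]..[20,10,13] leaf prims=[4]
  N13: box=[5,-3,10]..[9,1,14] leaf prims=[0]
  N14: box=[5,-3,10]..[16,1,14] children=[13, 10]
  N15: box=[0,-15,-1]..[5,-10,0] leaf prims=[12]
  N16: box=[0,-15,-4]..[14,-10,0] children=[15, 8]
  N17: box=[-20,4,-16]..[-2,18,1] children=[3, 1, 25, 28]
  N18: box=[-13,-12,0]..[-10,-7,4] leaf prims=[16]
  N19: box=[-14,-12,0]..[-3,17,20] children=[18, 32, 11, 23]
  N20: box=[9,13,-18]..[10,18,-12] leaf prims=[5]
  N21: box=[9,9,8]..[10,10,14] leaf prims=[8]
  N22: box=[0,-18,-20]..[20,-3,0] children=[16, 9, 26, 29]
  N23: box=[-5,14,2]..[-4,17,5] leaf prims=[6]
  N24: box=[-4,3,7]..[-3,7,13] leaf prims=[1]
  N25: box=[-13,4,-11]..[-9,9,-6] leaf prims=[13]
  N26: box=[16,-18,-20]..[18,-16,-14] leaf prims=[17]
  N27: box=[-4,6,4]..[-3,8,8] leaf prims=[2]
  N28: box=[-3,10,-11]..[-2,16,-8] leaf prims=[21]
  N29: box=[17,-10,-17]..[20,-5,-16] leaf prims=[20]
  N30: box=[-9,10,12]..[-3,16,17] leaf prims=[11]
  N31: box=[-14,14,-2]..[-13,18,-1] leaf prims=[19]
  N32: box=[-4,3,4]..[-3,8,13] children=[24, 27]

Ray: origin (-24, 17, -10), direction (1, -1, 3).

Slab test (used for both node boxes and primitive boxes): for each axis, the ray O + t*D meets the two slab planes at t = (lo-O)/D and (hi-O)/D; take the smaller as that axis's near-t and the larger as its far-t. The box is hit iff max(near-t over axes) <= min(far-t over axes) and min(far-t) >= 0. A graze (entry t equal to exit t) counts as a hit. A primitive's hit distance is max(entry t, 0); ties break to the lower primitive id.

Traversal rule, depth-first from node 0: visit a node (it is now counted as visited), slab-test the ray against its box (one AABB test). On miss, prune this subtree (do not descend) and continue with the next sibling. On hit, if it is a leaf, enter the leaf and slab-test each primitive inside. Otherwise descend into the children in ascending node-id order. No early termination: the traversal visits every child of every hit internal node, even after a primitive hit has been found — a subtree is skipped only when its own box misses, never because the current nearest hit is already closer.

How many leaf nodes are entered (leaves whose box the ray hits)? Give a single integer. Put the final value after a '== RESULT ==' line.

Traverse from the root:
N0 x:[4,44] y:[-1,35] z:[-10/3,10] -> hit [4,10], descend [2, 17, 19, 22]
  N2 x:[29,44] y:[-1,20] z:[-8/3,8] -> miss, prune
  N17 x:[4,22] y:[-1,13] z:[-2,11/3] -> miss, prune
  N19 x:[10,21] y:[0,29] z:[10/3,10] -> hit [10,10], descend [11, 18, 23, 32]
    N11 x:[10,21] y:[1,7] z:[22/3,10] -> miss, prune
    N18 x:[11,14] y:[24,29] z:[10/3,14/3] -> miss, prune
    N23 x:[19,20] y:[0,3] z:[4,5] -> miss, prune
    N32 x:[20,21] y:[9,14] z:[14/3,23/3] -> miss, prune
  N22 x:[24,44] y:[20,35] z:[-10/3,10/3] -> miss, prune

Visited [0, 2, 17, 19, 11, 18, 23, 32, 22]. Tests: 9 box, 0 leaf. Nearest: miss.

== RESULT ==
0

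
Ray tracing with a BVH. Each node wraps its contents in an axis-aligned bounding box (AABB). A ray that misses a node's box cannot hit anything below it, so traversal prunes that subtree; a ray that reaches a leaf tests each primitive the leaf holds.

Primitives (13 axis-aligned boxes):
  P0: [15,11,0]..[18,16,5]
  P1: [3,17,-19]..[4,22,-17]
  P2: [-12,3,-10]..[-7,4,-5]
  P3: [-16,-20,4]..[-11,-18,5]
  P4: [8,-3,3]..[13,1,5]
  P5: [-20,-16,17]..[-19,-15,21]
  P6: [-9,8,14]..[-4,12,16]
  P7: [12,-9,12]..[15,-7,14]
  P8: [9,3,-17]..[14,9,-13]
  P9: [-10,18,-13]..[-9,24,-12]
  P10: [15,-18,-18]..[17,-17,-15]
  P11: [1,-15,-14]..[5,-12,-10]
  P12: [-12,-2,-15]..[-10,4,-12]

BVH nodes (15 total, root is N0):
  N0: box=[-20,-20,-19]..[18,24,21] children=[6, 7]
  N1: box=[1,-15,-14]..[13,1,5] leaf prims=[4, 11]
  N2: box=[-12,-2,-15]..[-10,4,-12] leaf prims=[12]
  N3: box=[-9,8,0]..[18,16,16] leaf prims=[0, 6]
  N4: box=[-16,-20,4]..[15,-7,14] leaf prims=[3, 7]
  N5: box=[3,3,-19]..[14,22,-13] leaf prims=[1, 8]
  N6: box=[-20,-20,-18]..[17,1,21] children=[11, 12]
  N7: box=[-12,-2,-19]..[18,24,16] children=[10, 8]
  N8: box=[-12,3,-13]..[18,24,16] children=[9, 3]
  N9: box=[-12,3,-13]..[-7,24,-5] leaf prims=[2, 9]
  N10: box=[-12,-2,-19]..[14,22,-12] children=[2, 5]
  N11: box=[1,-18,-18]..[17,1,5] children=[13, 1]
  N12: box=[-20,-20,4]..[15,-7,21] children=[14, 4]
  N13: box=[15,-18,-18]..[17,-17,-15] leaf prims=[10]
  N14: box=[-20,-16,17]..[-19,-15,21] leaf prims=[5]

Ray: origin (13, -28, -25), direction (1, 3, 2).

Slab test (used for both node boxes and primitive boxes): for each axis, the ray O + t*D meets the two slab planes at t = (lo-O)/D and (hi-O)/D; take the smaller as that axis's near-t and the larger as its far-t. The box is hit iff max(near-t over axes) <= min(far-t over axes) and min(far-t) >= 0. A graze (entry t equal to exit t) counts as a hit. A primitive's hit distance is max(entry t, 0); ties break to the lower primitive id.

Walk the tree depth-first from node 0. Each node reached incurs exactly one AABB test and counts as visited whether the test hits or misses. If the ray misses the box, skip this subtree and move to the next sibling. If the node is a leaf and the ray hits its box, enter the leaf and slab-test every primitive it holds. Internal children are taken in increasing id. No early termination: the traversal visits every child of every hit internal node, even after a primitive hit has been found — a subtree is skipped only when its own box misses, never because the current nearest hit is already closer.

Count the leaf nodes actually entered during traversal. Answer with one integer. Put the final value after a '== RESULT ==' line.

Traverse from the root:
N0 x:[-33,5] y:[8/3,52/3] z:[3,23] -> hit [3,5], descend [6, 7]
  N6 x:[-33,4] y:[8/3,29/3] z:[7/2,23] -> hit [7/2,4], descend [11, 12]
    N11 x:[-12,4] y:[10/3,29/3] z:[7/2,15] -> hit [7/2,4], descend [1, 13]
      N1 x:[-12,0] y:[13/3,29/3] z:[11/2,15] -> miss, prune
      N13 x:[2,4] y:[10/3,11/3] z:[7/2,5] -> hit [7/2,11/3] leaf, test {P10@t=7/2}
    N12 x:[-33,2] y:[8/3,7] z:[29/2,23] -> miss, prune
  N7 x:[-25,5] y:[26/3,52/3] z:[3,41/2] -> miss, prune

Summary -> nodes [0, 6, 11, 1, 13, 12, 7]; box-tests=7; leaf-entries=1; first=P10

== RESULT ==
1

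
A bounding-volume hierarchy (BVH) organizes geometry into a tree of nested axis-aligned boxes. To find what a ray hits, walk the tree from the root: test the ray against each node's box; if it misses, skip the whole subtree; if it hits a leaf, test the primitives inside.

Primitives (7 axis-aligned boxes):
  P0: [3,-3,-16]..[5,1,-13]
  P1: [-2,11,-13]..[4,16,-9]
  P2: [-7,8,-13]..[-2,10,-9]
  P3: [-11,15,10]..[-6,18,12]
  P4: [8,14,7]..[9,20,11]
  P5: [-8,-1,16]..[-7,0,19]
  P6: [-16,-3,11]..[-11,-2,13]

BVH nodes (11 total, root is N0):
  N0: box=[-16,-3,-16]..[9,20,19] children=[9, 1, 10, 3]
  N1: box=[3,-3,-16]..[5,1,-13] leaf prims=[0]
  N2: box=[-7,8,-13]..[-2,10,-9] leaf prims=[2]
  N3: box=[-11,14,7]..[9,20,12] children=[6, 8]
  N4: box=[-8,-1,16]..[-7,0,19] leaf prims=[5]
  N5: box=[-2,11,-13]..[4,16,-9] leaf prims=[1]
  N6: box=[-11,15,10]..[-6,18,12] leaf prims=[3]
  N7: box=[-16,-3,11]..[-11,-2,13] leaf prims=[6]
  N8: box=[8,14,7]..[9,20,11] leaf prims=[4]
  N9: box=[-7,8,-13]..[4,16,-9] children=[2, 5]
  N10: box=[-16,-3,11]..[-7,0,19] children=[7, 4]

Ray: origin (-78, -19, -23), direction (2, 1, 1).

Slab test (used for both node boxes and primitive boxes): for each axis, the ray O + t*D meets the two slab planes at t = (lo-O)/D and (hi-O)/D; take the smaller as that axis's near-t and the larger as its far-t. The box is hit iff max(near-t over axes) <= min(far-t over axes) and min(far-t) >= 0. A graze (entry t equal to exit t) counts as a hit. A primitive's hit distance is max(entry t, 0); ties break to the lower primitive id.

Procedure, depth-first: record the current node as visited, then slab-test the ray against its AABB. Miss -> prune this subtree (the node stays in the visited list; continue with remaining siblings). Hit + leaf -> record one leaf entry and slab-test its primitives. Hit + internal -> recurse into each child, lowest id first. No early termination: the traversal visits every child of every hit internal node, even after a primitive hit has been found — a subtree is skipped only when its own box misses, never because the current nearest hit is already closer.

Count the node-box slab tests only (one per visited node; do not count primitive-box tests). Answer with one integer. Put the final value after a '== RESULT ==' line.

Traverse from the root:
N0 x:[31,87/2] y:[16,39] z:[7,42] -> hit [31,39], descend [1, 3, 9, 10]
  N1 x:[81/2,83/2] y:[16,20] z:[7,10] -> miss, prune
  N3 x:[67/2,87/2] y:[33,39] z:[30,35] -> hit [67/2,35], descend [6, 8]
    N6 x:[67/2,36] y:[34,37] z:[33,35] -> hit [34,35] leaf, test {P3@t=34}
    N8 x:[43,87/2] y:[33,39] z:[30,34] -> miss, prune
  N9 x:[71/2,41] y:[27,35] z:[10,14] -> miss, prune
  N10 x:[31,71/2] y:[16,19] z:[34,42] -> miss, prune

Summary -> nodes [0, 1, 3, 6, 8, 9, 10]; box-tests=7; leaf-entries=1; first=P3

== RESULT ==
7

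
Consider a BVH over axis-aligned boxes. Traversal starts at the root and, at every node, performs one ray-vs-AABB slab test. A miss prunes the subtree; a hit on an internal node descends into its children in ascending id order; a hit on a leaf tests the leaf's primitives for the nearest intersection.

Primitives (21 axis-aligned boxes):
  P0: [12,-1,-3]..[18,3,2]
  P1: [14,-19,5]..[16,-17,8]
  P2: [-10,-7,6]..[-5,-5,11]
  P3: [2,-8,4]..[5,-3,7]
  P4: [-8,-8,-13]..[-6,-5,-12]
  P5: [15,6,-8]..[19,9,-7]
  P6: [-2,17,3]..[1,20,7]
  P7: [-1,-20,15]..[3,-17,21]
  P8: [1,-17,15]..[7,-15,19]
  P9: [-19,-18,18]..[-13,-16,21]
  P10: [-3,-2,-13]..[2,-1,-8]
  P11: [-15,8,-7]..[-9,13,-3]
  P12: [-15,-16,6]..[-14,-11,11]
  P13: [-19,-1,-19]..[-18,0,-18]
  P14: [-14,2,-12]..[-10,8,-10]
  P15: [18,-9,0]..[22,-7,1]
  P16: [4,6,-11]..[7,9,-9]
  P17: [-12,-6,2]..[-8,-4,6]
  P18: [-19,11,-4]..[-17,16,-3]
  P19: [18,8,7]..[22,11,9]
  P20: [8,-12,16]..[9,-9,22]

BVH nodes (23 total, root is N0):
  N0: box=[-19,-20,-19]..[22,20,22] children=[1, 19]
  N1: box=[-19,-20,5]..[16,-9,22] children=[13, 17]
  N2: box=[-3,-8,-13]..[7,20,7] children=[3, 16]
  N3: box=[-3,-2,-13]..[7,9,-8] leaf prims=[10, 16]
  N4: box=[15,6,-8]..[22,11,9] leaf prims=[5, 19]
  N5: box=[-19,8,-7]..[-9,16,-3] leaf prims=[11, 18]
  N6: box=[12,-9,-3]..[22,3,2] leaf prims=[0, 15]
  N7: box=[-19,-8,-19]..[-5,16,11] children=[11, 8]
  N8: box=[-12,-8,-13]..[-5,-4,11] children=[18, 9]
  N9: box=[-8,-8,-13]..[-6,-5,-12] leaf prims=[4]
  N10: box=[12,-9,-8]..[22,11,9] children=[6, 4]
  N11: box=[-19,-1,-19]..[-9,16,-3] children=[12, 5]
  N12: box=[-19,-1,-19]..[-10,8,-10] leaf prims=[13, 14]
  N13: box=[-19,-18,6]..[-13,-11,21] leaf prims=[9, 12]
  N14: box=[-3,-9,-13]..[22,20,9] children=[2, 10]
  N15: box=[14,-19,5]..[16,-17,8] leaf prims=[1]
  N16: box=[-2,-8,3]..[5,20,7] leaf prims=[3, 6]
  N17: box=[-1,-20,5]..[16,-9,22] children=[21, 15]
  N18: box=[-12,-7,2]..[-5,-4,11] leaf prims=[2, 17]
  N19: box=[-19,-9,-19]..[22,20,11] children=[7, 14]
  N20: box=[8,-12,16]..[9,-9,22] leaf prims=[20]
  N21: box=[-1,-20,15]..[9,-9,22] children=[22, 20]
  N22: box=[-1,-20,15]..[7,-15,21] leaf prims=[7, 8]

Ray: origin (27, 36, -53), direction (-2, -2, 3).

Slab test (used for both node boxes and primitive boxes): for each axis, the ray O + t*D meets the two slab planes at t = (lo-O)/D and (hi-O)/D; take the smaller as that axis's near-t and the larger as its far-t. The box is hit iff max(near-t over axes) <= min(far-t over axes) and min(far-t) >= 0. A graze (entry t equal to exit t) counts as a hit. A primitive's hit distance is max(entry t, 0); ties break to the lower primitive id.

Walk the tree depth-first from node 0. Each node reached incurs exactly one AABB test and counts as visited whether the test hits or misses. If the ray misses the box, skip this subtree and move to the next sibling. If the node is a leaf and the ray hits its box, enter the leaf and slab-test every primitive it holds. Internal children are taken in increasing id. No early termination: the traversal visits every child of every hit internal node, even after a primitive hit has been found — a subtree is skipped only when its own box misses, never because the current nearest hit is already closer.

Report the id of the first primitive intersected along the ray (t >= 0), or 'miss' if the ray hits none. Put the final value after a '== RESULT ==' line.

Traverse from the root:
N0 x:[5/2,23] y:[8,28] z:[34/3,25] -> hit [34/3,23], descend [1, 19]
  N1 x:[11/2,23] y:[45/2,28] z:[58/3,25] -> hit [45/2,23], descend [13, 17]
    N13 x:[20,23] y:[47/2,27] z:[59/3,74/3] -> miss, prune
    N17 x:[11/2,14] y:[45/2,28] z:[58/3,25] -> miss, prune
  N19 x:[5/2,23] y:[8,45/2] z:[34/3,64/3] -> hit [34/3,64/3], descend [7, 14]
    N7 x:[16,23] y:[10,22] z:[34/3,64/3] -> hit [16,64/3], descend [8, 11]
      N8 x:[16,39/2] y:[20,22] z:[40/3,64/3] -> miss, prune
      N11 x:[18,23] y:[10,37/2] z:[34/3,50/3] -> miss, prune
    N14 x:[5/2,15] y:[8,45/2] z:[40/3,62/3] -> hit [40/3,15], descend [2, 10]
      N2 x:[10,15] y:[8,22] z:[40/3,20] -> hit [40/3,15], descend [3, 16]
        N3 x:[10,15] y:[27/2,19] z:[40/3,15] -> hit [27/2,15] leaf, test {P10(miss), P16(miss)}
        N16 x:[11,29/2] y:[8,22] z:[56/3,20] -> miss, prune
      N10 x:[5/2,15/2] y:[25/2,45/2] z:[15,62/3] -> miss, prune

order=[0, 1, 13, 17, 19, 7, 8, 11, 14, 2, 3, 16, 10]  |boxes|=13  |leaves|=1  hit=miss

== RESULT ==
miss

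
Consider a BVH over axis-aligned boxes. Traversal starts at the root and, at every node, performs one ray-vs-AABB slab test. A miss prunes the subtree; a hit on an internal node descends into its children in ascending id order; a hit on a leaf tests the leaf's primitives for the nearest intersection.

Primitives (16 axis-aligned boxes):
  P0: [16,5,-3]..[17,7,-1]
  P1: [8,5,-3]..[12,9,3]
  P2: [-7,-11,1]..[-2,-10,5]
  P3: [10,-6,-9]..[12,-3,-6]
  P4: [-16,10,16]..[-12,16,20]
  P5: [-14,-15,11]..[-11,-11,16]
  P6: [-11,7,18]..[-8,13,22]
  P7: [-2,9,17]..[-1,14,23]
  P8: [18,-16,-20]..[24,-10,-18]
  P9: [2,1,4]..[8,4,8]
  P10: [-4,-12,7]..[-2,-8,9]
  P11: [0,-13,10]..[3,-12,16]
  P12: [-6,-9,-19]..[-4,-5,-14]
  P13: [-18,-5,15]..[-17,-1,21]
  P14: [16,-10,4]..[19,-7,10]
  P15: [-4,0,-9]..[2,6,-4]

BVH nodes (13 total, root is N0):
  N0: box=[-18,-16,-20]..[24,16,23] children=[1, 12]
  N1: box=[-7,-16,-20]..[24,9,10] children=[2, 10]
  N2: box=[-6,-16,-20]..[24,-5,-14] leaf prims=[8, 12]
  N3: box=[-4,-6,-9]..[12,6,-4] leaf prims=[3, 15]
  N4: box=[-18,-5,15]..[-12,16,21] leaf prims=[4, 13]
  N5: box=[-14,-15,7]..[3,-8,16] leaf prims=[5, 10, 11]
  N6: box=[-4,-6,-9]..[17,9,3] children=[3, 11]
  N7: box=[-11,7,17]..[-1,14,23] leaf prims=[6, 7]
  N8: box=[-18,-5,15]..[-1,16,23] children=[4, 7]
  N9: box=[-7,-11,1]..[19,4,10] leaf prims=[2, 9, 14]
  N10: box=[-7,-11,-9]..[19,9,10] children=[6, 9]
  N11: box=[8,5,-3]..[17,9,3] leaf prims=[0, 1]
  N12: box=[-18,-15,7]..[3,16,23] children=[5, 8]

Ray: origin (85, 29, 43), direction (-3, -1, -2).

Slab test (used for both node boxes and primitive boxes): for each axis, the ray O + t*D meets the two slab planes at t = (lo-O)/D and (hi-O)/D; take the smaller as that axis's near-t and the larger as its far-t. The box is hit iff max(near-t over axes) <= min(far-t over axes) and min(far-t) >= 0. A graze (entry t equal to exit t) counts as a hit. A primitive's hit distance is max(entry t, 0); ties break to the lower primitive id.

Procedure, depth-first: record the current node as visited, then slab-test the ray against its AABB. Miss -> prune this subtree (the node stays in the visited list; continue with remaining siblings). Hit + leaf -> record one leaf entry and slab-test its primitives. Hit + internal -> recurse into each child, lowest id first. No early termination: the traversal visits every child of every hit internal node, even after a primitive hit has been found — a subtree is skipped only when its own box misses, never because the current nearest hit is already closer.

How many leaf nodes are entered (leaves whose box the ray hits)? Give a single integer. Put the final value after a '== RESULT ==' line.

Walk:
N0 x:[61/3,103/3] y:[13,45] z:[10,63/2] -> hit [61/3,63/2], descend [1, 12]
  N1 x:[61/3,92/3] y:[20,45] z:[33/2,63/2] -> hit [61/3,92/3], descend [2, 10]
    N2 x:[61/3,91/3] y:[34,45] z:[57/2,63/2] -> miss, prune
    N10 x:[22,92/3] y:[20,40] z:[33/2,26] -> hit [22,26], descend [6, 9]
      N6 x:[68/3,89/3] y:[20,35] z:[20,26] -> hit [68/3,26], descend [3, 11]
        N3 x:[73/3,89/3] y:[23,35] z:[47/2,26] -> hit [73/3,26] leaf, test {P3(miss), P15(miss)}
        N11 x:[68/3,77/3] y:[20,24] z:[20,23] -> hit [68/3,23] leaf, test {P0@t=68/3, P1(miss)}
      N9 x:[22,92/3] y:[25,40] z:[33/2,21] -> miss, prune
  N12 x:[82/3,103/3] y:[13,44] z:[10,18] -> miss, prune

order=[0, 1, 2, 10, 6, 3, 11, 9, 12]  |boxes|=9  |leaves|=2  hit=P0

== RESULT ==
2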